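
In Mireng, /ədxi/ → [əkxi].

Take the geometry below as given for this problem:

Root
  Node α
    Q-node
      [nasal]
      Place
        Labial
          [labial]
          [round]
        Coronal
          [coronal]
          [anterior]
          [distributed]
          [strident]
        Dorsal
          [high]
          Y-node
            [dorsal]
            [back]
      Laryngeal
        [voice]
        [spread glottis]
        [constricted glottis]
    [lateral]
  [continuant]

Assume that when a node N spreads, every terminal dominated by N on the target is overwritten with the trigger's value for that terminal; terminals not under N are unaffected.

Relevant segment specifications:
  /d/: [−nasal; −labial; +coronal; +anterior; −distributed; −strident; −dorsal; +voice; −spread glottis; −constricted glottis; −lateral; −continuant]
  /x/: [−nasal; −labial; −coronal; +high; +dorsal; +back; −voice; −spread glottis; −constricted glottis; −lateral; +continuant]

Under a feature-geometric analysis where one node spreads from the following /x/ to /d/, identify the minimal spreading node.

/d/ and [k] differ in [voice], [coronal], [anterior], [distributed], [strident], [dorsal], [high], [back]; every other specified feature is identical.
In this geometry the lowest node dominating all of them is Q-node: every daughter of Q-node dominates only a proper subset, so no lower node suffices.
If Q-node spreads, every terminal under it takes /x/'s value, producing [k] as observed.
[continuant], a feature on which the two segments disagree outside Q-node, is unchanged — nothing dominating it spread, and Q-node is the minimal sufficient constituent.

Q-node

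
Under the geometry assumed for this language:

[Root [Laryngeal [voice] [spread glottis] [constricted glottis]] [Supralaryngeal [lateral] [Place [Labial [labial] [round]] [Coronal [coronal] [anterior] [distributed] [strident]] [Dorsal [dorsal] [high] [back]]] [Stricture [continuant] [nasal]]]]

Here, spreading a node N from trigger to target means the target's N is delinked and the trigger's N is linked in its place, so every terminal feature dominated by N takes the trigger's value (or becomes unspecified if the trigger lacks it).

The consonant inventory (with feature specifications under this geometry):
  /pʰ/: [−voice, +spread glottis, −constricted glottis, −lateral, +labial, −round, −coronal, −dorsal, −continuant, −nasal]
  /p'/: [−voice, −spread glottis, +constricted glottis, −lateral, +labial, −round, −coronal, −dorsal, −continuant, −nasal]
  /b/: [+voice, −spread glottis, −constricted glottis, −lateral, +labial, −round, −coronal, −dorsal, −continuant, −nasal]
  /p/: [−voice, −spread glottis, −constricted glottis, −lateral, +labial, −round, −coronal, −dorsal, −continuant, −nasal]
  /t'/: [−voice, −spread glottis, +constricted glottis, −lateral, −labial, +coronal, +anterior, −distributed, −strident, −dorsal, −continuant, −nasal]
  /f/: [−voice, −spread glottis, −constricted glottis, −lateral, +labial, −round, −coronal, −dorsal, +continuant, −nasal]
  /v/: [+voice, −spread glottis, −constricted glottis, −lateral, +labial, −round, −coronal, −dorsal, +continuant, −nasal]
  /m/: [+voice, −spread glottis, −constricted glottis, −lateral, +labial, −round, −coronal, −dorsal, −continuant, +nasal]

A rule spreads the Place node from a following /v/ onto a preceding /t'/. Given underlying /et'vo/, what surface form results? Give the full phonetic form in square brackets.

The Place node dominates the terminals [labial], [round], [coronal], [anterior], [distributed], [strident], [dorsal], [high], [back].
The target acquires /v/'s values for everything under Place — [+labial], [−round], [−coronal], [−dorsal] — while keeping its own [voice], [spread glottis], [constricted glottis], ….
This feature bundle is that of [p'], so /et'vo/ surfaces as [ep'vo].

[ep'vo]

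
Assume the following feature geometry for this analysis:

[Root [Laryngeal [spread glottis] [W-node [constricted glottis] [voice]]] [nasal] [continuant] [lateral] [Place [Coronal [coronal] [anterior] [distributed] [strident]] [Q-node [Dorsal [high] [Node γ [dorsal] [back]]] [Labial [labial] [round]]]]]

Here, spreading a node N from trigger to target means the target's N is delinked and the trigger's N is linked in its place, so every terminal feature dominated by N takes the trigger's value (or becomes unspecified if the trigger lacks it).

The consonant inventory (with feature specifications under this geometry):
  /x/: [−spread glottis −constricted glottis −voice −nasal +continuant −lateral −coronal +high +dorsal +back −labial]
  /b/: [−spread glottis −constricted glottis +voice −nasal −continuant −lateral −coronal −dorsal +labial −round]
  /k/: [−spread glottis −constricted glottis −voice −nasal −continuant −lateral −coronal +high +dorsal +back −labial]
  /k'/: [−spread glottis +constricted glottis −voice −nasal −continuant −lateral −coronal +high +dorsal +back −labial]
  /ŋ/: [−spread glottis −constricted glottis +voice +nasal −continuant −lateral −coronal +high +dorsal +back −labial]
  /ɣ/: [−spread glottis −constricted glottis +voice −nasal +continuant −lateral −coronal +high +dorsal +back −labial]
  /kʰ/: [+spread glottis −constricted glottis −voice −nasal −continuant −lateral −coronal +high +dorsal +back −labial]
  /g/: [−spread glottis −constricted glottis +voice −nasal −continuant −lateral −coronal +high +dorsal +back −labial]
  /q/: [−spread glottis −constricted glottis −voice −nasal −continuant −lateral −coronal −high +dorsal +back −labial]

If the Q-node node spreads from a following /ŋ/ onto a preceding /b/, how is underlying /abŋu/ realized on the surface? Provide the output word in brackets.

Terminals under Q-node in this geometry: [high], [dorsal], [back], [labial], [round].
The target acquires /ŋ/'s values for everything under Q-node — [+high], [+dorsal], [+back], [−labial] — while keeping its own [spread glottis], [constricted glottis], [voice], ….
The resulting bundle matches /g/ in the inventory; substituting it for /b/ gives [agŋu].

[agŋu]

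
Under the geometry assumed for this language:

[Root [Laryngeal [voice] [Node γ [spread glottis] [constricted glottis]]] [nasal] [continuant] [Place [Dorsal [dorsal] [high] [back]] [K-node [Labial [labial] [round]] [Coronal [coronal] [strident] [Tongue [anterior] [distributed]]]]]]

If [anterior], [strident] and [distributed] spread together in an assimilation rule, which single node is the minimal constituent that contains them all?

[anterior] is immediately dominated by Tongue.
[strident] is immediately dominated by Coronal.
[distributed] is immediately dominated by Tongue.
The listed terminals split across distinct daughters of Coronal, so Coronal itself is the smallest node containing them all.

Coronal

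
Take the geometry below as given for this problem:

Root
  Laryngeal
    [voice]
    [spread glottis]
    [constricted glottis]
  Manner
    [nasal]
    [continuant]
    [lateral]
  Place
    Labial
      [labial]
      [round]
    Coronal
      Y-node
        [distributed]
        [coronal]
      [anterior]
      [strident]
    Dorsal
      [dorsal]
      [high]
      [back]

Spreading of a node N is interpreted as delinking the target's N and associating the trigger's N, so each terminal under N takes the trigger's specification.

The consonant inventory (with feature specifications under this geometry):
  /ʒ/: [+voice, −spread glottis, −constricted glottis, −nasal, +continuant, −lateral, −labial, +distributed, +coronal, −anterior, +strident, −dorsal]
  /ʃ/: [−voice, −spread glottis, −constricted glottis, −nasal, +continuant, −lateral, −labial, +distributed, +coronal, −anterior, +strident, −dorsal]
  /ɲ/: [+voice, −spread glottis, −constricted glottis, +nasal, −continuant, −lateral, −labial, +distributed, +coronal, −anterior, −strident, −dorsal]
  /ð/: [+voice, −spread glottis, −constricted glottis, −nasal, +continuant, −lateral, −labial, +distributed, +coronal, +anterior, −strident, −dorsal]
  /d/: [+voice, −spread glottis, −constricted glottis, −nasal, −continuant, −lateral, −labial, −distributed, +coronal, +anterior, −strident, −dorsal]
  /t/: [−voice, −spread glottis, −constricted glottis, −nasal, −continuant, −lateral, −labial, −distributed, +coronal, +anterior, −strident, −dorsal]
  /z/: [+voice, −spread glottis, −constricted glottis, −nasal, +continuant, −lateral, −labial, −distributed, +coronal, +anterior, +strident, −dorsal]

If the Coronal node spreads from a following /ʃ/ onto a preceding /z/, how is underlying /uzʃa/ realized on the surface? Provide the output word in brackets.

[uʒʃa]

Terminals under Coronal in this geometry: [distributed], [coronal], [anterior], [strident].
The target acquires /ʃ/'s values for everything under Coronal — [+distributed], [+coronal], [−anterior], [+strident] — while keeping its own [voice], [spread glottis], [constricted glottis], ….
Among the inventory, only /ʒ/ has exactly this specification, giving the surface form [uʒʃa].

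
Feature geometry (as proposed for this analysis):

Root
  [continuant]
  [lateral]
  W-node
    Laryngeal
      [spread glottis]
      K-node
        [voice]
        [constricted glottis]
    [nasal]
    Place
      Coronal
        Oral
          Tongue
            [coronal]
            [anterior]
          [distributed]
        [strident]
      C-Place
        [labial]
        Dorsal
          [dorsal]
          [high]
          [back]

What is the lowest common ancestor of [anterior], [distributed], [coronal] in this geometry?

[anterior]: Root > W-node > Place > Coronal > Oral > Tongue > [anterior].
[distributed]: Root > W-node > Place > Coronal > Oral > [distributed].
[coronal]: Root > W-node > Place > Coronal > Oral > Tongue > [coronal].
These paths first converge at Oral; no daughter of Oral dominates all 3 features, so Oral is the minimal constituent.

Oral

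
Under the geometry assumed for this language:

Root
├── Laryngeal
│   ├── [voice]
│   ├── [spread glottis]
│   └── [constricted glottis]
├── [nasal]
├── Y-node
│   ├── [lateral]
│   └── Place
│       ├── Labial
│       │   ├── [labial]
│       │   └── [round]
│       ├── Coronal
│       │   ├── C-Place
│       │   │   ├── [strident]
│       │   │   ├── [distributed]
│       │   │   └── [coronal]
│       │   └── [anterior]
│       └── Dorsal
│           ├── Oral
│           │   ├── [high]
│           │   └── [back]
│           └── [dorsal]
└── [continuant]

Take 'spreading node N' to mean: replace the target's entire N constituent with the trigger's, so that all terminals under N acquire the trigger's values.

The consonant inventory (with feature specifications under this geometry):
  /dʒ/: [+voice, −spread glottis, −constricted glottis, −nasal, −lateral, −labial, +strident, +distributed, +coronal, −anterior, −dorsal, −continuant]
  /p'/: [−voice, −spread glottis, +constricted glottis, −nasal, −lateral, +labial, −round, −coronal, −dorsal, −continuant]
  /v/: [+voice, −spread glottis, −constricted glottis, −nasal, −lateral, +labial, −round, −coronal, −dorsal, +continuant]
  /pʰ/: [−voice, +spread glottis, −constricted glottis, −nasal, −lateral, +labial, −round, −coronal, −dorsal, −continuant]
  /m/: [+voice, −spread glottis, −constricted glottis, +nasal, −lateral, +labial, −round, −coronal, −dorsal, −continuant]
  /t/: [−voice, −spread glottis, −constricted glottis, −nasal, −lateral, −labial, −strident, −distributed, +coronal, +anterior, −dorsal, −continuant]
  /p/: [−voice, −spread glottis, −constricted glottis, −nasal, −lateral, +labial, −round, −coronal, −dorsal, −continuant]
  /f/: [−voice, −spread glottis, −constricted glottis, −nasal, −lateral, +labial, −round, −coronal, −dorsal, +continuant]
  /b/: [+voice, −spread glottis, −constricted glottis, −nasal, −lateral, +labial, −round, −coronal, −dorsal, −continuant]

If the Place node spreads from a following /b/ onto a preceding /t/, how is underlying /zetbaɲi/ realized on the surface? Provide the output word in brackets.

[zepbaɲi]

Place immediately or transitively dominates [labial], [round], [strident], [distributed], [coronal], [anterior], [high], [back], [dorsal].
Spreading Place from /b/ onto /t/ replaces those values with /b/'s: [+labial], [−round], [−coronal], [−dorsal]. Features outside Place ([voice], [spread glottis], [constricted glottis], …) stay as in /t/.
Among the inventory, only /p/ has exactly this specification, giving the surface form [zepbaɲi].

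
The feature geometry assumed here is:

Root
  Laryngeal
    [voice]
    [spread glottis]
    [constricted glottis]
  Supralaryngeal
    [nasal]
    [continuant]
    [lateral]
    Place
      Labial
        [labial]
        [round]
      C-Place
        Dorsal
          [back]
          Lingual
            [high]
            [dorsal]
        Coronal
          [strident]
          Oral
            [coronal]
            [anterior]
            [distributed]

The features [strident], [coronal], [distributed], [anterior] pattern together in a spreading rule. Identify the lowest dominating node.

[strident]: Root → Supralaryngeal → Place → C-Place → Coronal → [strident].
[coronal]: Root → Supralaryngeal → Place → C-Place → Coronal → Oral → [coronal].
[distributed]: Root → Supralaryngeal → Place → C-Place → Coronal → Oral → [distributed].
[anterior]: Root → Supralaryngeal → Place → C-Place → Coronal → Oral → [anterior].
The lowest node appearing on every path is Coronal; each proper daughter of Coronal fails to dominate at least one of the listed features.

Coronal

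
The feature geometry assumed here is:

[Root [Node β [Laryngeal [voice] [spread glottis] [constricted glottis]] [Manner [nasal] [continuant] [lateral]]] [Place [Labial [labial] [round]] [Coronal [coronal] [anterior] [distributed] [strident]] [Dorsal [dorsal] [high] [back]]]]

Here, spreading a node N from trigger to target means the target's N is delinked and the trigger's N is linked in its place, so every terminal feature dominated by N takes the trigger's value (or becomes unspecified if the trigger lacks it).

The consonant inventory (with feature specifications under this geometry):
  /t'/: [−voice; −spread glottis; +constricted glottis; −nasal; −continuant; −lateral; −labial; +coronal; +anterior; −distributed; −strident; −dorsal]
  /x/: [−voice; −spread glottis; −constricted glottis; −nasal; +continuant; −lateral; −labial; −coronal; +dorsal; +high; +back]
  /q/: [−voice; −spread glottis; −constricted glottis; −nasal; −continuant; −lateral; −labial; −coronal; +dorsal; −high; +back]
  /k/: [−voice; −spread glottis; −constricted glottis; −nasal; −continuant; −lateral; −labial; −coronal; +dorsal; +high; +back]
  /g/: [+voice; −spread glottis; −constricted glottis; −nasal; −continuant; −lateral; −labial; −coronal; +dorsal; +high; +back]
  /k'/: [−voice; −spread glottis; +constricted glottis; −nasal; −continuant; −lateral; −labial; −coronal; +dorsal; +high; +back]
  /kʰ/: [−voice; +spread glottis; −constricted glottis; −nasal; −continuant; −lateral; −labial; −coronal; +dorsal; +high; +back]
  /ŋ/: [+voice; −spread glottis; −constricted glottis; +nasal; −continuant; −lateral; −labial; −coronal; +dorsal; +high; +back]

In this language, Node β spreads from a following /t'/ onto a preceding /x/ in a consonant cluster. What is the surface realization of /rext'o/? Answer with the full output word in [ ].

[rek't'o]

Terminals under Node β in this geometry: [voice], [spread glottis], [constricted glottis], [nasal], [continuant], [lateral].
Spreading Node β from /t'/ onto /x/ replaces those values with /t'/'s: [−voice], [−spread glottis], [+constricted glottis], [−nasal], [−continuant], [−lateral]. Features outside Node β ([labial], [coronal], [dorsal], …) stay as in /x/.
Among the inventory, only /k'/ has exactly this specification, giving the surface form [rek't'o].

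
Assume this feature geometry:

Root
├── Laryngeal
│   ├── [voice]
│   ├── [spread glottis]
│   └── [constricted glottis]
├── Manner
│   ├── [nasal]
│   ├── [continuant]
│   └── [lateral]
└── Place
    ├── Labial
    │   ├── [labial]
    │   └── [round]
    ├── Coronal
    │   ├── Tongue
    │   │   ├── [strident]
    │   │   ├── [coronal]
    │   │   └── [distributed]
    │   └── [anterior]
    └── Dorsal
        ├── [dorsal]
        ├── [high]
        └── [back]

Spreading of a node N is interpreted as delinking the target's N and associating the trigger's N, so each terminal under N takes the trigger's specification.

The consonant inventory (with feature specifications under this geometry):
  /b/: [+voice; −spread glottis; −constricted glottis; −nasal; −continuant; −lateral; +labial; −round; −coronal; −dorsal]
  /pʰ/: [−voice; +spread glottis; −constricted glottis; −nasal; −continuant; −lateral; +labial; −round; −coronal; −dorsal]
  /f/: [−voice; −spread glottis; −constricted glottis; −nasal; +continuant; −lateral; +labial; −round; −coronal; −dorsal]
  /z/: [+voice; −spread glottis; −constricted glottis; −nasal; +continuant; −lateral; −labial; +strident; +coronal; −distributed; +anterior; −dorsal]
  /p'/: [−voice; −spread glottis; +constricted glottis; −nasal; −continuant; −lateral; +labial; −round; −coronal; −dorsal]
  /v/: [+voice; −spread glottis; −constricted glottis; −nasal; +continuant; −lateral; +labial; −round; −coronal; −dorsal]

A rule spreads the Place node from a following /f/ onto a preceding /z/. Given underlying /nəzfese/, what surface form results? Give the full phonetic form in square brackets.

Terminals under Place in this geometry: [labial], [round], [strident], [coronal], [distributed], [anterior], [dorsal], [high], [back].
After delinking /z/'s Place and linking /f/'s, the affected terminals become [+labial], [−round], [−coronal], [−dorsal]; [voice], [spread glottis], [constricted glottis], … (outside Place) are retained from /z/.
This feature bundle is that of [v], so /nəzfese/ surfaces as [nəvfese].

[nəvfese]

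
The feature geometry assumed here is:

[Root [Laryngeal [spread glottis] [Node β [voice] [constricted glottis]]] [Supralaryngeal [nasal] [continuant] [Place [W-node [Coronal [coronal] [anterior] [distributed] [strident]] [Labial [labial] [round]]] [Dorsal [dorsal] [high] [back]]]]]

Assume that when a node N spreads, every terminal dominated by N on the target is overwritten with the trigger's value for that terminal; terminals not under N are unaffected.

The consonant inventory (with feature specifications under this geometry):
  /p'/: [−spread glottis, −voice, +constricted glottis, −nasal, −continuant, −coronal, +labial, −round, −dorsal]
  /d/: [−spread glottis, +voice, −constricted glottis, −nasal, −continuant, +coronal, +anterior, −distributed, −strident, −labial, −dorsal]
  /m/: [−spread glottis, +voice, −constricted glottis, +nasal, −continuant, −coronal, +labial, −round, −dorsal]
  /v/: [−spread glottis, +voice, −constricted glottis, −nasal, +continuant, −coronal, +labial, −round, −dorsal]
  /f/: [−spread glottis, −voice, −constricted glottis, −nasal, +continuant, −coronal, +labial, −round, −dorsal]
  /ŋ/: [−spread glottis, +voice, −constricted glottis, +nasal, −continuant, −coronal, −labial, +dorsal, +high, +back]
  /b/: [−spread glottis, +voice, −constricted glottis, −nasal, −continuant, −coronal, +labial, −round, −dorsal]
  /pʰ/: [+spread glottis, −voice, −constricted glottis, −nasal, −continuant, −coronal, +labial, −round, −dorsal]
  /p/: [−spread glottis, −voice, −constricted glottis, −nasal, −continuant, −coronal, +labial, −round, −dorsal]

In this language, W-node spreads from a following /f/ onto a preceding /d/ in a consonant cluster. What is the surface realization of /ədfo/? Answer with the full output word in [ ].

[əbfo]

W-node immediately or transitively dominates [coronal], [anterior], [distributed], [strident], [labial], [round].
The target acquires /f/'s values for everything under W-node — [−coronal], [+labial], [−round] — while keeping its own [spread glottis], [voice], [constricted glottis], ….
This feature bundle is that of [b], so /ədfo/ surfaces as [əbfo].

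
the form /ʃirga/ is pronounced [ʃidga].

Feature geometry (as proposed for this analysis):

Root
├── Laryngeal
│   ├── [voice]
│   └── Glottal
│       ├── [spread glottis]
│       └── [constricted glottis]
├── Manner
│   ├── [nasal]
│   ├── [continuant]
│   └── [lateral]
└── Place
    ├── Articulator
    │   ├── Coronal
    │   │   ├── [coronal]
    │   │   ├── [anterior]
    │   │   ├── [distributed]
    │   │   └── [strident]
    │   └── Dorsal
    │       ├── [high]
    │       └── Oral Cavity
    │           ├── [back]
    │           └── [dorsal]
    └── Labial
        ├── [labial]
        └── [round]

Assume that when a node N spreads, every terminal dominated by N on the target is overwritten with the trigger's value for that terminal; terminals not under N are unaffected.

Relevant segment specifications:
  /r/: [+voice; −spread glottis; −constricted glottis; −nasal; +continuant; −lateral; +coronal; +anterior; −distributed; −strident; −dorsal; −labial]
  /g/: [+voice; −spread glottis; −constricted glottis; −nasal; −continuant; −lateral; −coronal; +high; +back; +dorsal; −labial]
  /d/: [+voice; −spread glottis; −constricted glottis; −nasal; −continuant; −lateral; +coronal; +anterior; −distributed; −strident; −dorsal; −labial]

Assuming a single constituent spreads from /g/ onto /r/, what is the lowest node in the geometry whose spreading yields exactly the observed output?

Comparing /r/ with its surface form [d], the only feature that changes is [continuant].
Since just one terminal is affected and it takes /g/'s value, spreading the terminal [continuant] alone is sufficient and minimal.
Features on which the two segments disagree outside [continuant], such as [dorsal], [coronal], are unchanged — nothing dominating them spread, and [continuant] is the minimal sufficient constituent.

[continuant]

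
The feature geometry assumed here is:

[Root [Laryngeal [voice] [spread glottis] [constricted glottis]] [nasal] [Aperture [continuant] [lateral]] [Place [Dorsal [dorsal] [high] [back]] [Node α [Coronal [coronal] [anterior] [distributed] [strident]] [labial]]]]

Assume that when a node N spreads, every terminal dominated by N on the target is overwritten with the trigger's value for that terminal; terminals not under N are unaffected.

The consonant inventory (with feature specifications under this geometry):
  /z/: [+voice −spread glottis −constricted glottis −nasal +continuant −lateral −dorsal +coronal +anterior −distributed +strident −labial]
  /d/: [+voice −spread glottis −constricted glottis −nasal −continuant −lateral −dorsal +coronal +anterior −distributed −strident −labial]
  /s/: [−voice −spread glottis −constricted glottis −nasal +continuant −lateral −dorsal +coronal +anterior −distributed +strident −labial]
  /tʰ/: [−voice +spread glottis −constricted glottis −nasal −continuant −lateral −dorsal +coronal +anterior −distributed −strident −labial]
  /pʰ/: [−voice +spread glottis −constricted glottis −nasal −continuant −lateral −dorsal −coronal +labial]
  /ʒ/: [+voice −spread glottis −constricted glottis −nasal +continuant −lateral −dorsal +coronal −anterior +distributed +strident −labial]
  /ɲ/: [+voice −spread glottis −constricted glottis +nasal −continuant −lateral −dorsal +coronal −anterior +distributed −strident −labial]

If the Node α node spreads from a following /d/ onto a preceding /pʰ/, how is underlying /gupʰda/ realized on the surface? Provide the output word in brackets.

[gutʰda]

The Node α node dominates the terminals [coronal], [anterior], [distributed], [strident], [labial].
After delinking /pʰ/'s Node α and linking /d/'s, the affected terminals become [+coronal], [+anterior], [−distributed], [−strident], [−labial]; [voice], [spread glottis], [constricted glottis], … (outside Node α) are retained from /pʰ/.
Among the inventory, only /tʰ/ has exactly this specification, giving the surface form [gutʰda].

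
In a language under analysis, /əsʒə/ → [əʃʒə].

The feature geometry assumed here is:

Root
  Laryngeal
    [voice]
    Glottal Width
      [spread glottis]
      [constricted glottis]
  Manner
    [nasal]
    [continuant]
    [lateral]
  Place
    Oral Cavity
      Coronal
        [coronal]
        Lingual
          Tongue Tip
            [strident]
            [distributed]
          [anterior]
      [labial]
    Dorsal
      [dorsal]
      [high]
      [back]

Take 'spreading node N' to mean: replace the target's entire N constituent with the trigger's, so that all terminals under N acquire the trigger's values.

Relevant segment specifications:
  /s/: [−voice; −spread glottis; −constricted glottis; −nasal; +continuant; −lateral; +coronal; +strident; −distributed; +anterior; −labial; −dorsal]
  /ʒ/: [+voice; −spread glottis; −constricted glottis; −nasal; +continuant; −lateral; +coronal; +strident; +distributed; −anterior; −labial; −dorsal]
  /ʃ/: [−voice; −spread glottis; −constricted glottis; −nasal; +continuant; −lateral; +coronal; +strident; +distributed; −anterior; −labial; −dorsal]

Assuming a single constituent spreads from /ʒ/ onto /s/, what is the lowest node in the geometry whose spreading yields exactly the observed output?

Feature comparison: [anterior], [distributed] differ between /s/ and [ʃ]; the remaining terminals match.
In this geometry the lowest node dominating all of them is Lingual: every daughter of Lingual dominates only a proper subset, so no lower node suffices.
Delinking /s/'s Lingual and associating /ʒ/'s Lingual gives precisely the feature bundle of [ʃ].
[voice] stays as in /s/ although /ʒ/ differs there, so no node dominating it spread; among the remaining candidates Lingual is the lowest that derives the output.

Lingual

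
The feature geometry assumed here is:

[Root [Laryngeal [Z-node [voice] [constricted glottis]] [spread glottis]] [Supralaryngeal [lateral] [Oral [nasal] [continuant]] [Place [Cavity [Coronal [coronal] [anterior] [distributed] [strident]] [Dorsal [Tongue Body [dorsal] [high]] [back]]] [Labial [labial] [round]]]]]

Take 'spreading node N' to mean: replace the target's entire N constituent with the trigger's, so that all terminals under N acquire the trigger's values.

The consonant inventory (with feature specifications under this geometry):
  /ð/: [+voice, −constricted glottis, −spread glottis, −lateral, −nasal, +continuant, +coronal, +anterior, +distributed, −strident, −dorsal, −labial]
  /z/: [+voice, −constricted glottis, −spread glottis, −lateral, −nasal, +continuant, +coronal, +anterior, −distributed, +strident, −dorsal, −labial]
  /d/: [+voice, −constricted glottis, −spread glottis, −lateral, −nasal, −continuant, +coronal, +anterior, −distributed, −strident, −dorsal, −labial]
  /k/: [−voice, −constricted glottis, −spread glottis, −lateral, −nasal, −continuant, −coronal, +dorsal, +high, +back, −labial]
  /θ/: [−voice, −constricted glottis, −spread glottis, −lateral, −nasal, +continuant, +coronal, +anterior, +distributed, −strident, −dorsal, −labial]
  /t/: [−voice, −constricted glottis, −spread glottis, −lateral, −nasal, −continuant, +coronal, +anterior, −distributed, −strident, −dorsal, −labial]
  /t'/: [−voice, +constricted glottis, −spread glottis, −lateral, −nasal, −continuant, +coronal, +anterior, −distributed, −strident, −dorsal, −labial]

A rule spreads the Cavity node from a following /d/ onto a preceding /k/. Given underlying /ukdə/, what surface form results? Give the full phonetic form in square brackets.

[utdə]

Terminals under Cavity in this geometry: [coronal], [anterior], [distributed], [strident], [dorsal], [high], [back].
Spreading Cavity from /d/ onto /k/ replaces those values with /d/'s: [+coronal], [+anterior], [−distributed], [−strident], [−dorsal]. Features outside Cavity ([voice], [constricted glottis], [spread glottis], …) stay as in /k/.
Among the inventory, only /t/ has exactly this specification, giving the surface form [utdə].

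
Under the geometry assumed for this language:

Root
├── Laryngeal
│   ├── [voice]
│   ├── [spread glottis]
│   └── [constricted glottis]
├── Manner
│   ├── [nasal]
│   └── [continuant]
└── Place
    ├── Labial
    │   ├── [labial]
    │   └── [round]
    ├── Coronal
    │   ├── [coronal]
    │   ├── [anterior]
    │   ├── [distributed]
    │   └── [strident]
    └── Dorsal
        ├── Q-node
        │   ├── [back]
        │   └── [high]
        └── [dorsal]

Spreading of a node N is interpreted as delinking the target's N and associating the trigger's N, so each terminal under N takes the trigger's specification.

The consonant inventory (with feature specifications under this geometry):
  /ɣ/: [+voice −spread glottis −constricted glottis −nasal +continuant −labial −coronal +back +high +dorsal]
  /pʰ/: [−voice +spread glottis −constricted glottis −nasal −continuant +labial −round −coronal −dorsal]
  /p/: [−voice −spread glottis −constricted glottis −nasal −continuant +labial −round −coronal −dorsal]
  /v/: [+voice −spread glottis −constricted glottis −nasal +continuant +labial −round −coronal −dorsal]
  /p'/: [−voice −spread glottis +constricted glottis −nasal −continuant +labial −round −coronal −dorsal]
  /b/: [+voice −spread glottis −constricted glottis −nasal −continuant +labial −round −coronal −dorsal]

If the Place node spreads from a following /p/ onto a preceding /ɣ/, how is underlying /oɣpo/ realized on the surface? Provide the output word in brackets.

[ovpo]

Terminals under Place in this geometry: [labial], [round], [coronal], [anterior], [distributed], [strident], [back], [high], [dorsal].
Spreading Place from /p/ onto /ɣ/ replaces those values with /p/'s: [+labial], [−round], [−coronal], [−dorsal]. Features outside Place ([voice], [spread glottis], [constricted glottis], …) stay as in /ɣ/.
The resulting bundle matches /v/ in the inventory; substituting it for /ɣ/ gives [ovpo].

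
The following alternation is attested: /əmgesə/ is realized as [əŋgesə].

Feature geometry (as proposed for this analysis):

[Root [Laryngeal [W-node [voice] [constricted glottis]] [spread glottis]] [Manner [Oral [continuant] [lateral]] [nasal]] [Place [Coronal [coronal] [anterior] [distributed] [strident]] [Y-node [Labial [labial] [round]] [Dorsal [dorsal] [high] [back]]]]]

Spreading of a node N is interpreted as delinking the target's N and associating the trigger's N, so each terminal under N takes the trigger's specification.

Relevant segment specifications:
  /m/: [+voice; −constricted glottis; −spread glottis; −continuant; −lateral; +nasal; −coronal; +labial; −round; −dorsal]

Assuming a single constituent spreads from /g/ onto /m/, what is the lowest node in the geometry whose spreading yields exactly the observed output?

Y-node

Feature comparison: [labial], [round], [dorsal], [high], [back] differ between /m/ and [ŋ]; the remaining terminals match.
These terminals are all dominated by Y-node, and no proper subconstituent of Y-node covers them all; Y-node is their lowest common ancestor.
Delinking /m/'s Y-node and associating /g/'s Y-node gives precisely the feature bundle of [ŋ].
[nasal], a feature on which the two segments disagree outside Y-node, is unchanged — nothing dominating it spread, and Y-node is the minimal sufficient constituent.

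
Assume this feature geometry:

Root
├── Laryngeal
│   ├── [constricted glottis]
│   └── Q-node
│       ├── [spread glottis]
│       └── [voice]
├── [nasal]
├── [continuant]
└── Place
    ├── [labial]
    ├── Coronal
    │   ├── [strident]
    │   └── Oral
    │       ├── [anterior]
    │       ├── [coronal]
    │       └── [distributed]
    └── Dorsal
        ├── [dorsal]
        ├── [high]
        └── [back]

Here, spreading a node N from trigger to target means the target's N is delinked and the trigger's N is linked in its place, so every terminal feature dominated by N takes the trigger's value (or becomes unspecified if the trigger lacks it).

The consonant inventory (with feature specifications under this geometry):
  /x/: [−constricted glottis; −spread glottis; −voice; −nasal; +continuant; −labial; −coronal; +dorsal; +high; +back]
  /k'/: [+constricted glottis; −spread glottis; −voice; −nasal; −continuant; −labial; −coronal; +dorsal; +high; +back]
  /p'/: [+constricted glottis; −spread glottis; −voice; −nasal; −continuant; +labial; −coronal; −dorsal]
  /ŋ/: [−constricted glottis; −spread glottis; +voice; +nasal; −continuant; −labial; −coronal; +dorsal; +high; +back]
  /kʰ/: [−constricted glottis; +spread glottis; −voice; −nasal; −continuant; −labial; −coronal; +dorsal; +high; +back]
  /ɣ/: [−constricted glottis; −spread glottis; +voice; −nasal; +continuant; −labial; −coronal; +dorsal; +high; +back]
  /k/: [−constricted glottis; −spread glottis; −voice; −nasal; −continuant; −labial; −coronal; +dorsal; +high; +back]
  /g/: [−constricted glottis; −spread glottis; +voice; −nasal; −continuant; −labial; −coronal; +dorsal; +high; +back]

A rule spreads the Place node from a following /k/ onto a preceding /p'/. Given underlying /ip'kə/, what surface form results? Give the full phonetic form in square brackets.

[ik'kə]

Place immediately or transitively dominates [labial], [strident], [anterior], [coronal], [distributed], [dorsal], [high], [back].
Spreading Place from /k/ onto /p'/ replaces those values with /k/'s: [−labial], [−coronal], [+dorsal], [+high], [+back]. Features outside Place ([constricted glottis], [spread glottis], [voice], …) stay as in /p'/.
Among the inventory, only /k'/ has exactly this specification, giving the surface form [ik'kə].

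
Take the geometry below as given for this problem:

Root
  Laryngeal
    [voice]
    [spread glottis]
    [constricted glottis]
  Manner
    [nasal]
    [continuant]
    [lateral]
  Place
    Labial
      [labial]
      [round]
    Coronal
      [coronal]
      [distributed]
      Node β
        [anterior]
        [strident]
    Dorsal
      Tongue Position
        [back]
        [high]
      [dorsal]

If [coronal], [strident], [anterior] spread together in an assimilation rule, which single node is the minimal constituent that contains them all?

Coronal

[coronal]: Root → Place → Coronal → [coronal].
[strident]: Root → Place → Coronal → Node β → [strident].
[anterior]: Root → Place → Coronal → Node β → [anterior].
The listed terminals split across distinct daughters of Coronal, so Coronal itself is the smallest node containing them all.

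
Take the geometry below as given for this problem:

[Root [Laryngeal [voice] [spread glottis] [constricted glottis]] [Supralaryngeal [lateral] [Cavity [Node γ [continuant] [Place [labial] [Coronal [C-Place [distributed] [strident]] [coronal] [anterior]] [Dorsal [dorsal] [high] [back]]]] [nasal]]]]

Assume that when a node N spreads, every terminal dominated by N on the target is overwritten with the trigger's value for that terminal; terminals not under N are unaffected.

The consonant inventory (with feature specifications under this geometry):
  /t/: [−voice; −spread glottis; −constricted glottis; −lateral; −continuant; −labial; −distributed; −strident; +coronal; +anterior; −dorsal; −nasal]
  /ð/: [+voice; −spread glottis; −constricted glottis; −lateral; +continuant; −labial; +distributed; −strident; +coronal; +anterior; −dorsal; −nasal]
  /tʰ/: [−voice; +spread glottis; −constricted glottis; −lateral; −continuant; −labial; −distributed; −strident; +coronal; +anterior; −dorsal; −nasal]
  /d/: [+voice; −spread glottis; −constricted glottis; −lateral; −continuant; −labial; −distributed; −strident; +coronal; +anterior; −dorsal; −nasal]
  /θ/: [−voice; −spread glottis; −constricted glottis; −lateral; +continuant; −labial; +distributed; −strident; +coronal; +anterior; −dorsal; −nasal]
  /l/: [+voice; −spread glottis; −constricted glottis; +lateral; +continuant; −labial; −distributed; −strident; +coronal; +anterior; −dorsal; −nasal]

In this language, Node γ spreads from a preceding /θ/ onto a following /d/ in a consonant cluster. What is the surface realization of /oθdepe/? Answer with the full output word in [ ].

Terminals under Node γ in this geometry: [continuant], [labial], [distributed], [strident], [coronal], [anterior], [dorsal], [high], [back].
Spreading Node γ from /θ/ onto /d/ replaces those values with /θ/'s: [+continuant], [−labial], [+distributed], [−strident], [+coronal], [+anterior], [−dorsal]. Features outside Node γ ([voice], [spread glottis], [constricted glottis], …) stay as in /d/.
The resulting bundle matches /ð/ in the inventory; substituting it for /d/ gives [oθðepe].

[oθðepe]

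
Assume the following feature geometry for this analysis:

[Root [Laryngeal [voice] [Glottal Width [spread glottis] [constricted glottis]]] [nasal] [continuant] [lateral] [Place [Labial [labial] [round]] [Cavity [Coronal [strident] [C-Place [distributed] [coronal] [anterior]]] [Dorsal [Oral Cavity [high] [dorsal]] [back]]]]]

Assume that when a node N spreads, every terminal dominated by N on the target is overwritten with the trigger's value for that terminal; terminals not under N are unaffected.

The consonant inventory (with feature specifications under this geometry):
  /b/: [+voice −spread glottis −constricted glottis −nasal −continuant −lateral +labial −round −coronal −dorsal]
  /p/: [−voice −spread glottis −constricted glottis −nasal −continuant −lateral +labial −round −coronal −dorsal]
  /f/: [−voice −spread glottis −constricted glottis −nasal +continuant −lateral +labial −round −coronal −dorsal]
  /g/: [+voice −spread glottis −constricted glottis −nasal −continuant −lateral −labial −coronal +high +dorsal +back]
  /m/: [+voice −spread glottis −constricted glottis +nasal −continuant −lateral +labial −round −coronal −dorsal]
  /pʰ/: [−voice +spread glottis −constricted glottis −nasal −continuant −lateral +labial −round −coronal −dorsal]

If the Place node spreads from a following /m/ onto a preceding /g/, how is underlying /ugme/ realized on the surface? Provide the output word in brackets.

[ubme]

Terminals under Place in this geometry: [labial], [round], [strident], [distributed], [coronal], [anterior], [high], [dorsal], [back].
The target acquires /m/'s values for everything under Place — [+labial], [−round], [−coronal], [−dorsal] — while keeping its own [voice], [spread glottis], [constricted glottis], ….
This feature bundle is that of [b], so /ugme/ surfaces as [ubme].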